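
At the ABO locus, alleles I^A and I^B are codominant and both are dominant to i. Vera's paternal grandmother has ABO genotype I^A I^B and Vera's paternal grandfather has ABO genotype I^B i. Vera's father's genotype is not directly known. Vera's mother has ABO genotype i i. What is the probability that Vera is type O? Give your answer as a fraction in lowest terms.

Vera's father's ABO genotype from I^A I^B × I^B i: 1/4 I^A I^B, 1/4 I^A i, 1/4 I^B I^B, 1/4 I^B i.
Crossing each possibility with the mother i i and summing P(type O): 1/4·0 + 1/4·1/2 + 1/4·0 + 1/4·1/2 = 1/4.

1/4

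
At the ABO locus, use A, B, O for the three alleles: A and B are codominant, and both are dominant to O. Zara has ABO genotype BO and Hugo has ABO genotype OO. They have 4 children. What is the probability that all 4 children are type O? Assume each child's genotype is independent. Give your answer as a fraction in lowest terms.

ABO cross BO × OO → 1/2 O, 1/2 B.
So P(type O) = 1/2 per child.
All 4 independent: (1/2)^4 = 1/16.

1/16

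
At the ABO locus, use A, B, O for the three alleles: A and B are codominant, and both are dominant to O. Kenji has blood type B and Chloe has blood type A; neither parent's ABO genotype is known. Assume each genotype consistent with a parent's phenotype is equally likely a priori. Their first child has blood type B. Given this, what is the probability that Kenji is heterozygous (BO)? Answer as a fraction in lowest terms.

Possible genotypes: Kenji ∈ {BB, BO}; Chloe ∈ {AA, AO}.
Weight each parental genotype pair by prior × P(type-B child):
  BB × AO: posterior weight 2/3.
  BO × AO: posterior weight 1/3.
Sum the posterior weight over pairs where Kenji is BO: 1/3.

1/3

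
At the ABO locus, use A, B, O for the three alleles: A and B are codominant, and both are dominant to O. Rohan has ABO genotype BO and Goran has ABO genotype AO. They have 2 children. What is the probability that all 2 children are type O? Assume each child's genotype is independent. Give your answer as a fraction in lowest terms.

1/16

ABO cross BO × AO → 1/4 O, 1/4 A, 1/4 B, 1/4 AB.
So P(type O) = 1/4 per child.
All 2 independent: (1/4)^2 = 1/16.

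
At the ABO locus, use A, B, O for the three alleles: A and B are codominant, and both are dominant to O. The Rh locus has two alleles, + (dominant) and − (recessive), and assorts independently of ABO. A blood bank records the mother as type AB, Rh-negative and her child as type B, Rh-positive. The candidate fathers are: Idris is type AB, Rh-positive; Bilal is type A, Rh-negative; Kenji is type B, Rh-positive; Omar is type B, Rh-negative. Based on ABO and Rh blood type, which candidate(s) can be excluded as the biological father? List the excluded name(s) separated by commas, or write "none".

A candidate is excluded only if no genotype consistent with his phenotype could produce a type B, Rh-positive child with a type AB, Rh-negative mother.
Bilal (type A, Rh-): no genotype consistent with that phenotype can produce a type-B Rh+ child with a type-AB mother.
Omar (type B, Rh-): no genotype consistent with that phenotype can produce a type-B Rh+ child with a type-AB mother.

Bilal, Omar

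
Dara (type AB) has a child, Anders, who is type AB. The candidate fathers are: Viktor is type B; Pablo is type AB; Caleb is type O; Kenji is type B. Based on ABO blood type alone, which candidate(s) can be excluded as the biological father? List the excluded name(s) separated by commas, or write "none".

Caleb

A candidate is excluded only if no genotype consistent with his phenotype could produce a type AB child with a type AB mother.
Caleb (type O): no genotype consistent with that phenotype can produce a type-AB child with a type-AB mother.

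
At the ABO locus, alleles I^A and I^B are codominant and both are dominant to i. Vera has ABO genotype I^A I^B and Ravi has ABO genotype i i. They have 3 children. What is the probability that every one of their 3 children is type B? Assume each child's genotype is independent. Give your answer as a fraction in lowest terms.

1/8

ABO cross I^A I^B × i i → 1/2 A, 1/2 B.
So P(type B) = 1/2 per child.
All 3 independent: (1/2)^3 = 1/8.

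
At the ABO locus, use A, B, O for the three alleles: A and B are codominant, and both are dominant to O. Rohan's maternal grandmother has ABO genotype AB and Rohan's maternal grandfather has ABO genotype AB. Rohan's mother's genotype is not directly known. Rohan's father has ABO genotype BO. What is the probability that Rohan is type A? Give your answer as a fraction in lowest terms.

Rohan's mother's ABO genotype from AB × AB: 1/4 AA, 1/2 AB, 1/4 BB.
Crossing each possibility with the father BO and summing P(type A): 1/4·1/2 + 1/2·1/4 + 1/4·0 = 1/4.

1/4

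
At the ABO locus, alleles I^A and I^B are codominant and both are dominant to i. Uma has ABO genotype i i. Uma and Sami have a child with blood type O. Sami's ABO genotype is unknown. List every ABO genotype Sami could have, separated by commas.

I^A i, I^B i, i i

For each candidate genotype of Sami, check whether crossing it with i i can produce every observed child phenotype.
  I^A I^A → possible child types {A} ✗
  I^A I^B → possible child types {A, B} ✗
  I^A i → possible child types {O, A} ✓
  I^B I^B → possible child types {B} ✗
  I^B i → possible child types {O, B} ✓
  i i → possible child types {O} ✓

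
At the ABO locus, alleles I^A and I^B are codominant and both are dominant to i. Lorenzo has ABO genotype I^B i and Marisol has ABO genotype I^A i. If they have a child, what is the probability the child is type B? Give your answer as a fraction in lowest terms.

ABO cross I^B i × I^A i → offspring phenotypes: 1/4 O, 1/4 A, 1/4 B, 1/4 AB.
So P(type B) = 1/4.

1/4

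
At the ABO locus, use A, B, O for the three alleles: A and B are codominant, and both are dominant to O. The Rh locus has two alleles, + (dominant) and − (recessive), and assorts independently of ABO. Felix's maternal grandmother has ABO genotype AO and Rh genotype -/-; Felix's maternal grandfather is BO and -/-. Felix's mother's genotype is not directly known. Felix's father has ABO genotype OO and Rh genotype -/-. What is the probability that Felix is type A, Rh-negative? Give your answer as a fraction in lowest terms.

Felix's mother's ABO genotype from AO × BO: 1/4 AB, 1/4 AO, 1/4 BO, 1/4 OO.
Crossing each possibility with the father OO and summing P(type A): 1/4·1/2 + 1/4·1/2 + 1/4·0 + 1/4·0 = 1/4.
Similarly for Rh via the mother's Rh distribution: P(Rh-) = 1.
Independent loci: 1/4 × 1 = 1/4.

1/4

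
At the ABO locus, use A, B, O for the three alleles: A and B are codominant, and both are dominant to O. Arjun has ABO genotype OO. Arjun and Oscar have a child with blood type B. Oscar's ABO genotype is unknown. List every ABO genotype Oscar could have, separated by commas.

For each candidate genotype of Oscar, check whether crossing it with OO can produce every observed child phenotype.
  AA → possible child types {A} ✗
  AB → possible child types {A, B} ✓
  AO → possible child types {O, A} ✗
  BB → possible child types {B} ✓
  BO → possible child types {O, B} ✓
  OO → possible child types {O} ✗

AB, BB, BO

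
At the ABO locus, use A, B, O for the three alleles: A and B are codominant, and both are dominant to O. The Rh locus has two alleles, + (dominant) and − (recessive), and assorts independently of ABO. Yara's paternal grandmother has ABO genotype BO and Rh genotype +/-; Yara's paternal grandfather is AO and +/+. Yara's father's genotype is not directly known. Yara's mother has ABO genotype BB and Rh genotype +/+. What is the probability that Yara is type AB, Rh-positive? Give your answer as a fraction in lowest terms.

Yara's father's ABO genotype from BO × AO: 1/4 AB, 1/4 AO, 1/4 BO, 1/4 OO.
Crossing each possibility with the mother BB and summing P(type AB): 1/4·1/2 + 1/4·1/2 + 1/4·0 + 1/4·0 = 1/4.
Similarly for Rh via the father's Rh distribution: P(Rh+) = 1.
Independent loci: 1/4 × 1 = 1/4.

1/4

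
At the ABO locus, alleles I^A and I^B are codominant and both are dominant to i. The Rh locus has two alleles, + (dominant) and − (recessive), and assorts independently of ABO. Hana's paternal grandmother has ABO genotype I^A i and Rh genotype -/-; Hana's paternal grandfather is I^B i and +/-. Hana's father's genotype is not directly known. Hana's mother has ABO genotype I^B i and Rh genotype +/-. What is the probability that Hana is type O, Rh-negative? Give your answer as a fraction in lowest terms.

3/32

Hana's father's ABO genotype from I^A i × I^B i: 1/4 I^A I^B, 1/4 I^A i, 1/4 I^B i, 1/4 i i.
Crossing each possibility with the mother I^B i and summing P(type O): 1/4·0 + 1/4·1/4 + 1/4·1/4 + 1/4·1/2 = 1/4.
Similarly for Rh via the father's Rh distribution: P(Rh-) = 3/8.
Independent loci: 1/4 × 3/8 = 3/32.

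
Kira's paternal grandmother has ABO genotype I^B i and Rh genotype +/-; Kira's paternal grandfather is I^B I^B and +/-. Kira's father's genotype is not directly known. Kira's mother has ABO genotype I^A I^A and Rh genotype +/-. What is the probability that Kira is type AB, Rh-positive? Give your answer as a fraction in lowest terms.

9/16

Kira's father's ABO genotype from I^B i × I^B I^B: 1/2 I^B I^B, 1/2 I^B i.
Crossing each possibility with the mother I^A I^A and summing P(type AB): 1/2·1 + 1/2·1/2 = 3/4.
Similarly for Rh via the father's Rh distribution: P(Rh+) = 3/4.
Independent loci: 3/4 × 3/4 = 9/16.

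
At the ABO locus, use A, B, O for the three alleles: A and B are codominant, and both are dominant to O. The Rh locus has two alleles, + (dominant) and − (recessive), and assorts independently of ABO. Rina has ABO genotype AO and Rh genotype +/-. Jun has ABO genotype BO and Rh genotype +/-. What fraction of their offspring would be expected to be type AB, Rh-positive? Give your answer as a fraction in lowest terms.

3/16

ABO cross AO × BO → offspring phenotypes: 1/4 O, 1/4 A, 1/4 B, 1/4 AB.
Rh cross +/- × +/- → 3/4 Rh+, 1/4 Rh-.
Independent loci: P(type AB, Rh-positive) = 1/4 × 3/4 = 3/16.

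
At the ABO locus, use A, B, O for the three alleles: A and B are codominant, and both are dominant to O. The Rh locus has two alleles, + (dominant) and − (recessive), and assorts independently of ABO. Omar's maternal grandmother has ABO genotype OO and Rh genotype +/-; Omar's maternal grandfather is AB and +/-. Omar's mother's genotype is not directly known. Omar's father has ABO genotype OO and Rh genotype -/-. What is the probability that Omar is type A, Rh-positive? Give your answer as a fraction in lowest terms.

1/8

Omar's mother's ABO genotype from OO × AB: 1/2 AO, 1/2 BO.
Crossing each possibility with the father OO and summing P(type A): 1/2·1/2 + 1/2·0 = 1/4.
Similarly for Rh via the mother's Rh distribution: P(Rh+) = 1/2.
Independent loci: 1/4 × 1/2 = 1/8.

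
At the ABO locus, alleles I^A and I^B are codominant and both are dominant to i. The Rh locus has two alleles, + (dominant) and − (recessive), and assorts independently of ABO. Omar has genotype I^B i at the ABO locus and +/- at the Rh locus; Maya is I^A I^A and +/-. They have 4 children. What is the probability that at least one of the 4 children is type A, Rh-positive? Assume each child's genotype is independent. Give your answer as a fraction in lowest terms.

3471/4096

ABO cross I^B i × I^A I^A → 1/2 A, 1/2 AB.
Rh cross +/- × +/- → 3/4 Rh+, 1/4 Rh-; so P(type A, Rh-positive) = 1/2 × 3/4 = 3/8 per child.
P(none) = (5/8)^4 = 625/4096; P(at least one) = 1 − 625/4096 = 3471/4096.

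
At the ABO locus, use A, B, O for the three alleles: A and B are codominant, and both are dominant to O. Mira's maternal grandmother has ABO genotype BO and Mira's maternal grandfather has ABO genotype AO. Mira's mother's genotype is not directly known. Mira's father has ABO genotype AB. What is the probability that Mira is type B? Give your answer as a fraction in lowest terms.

3/8

Mira's mother's ABO genotype from BO × AO: 1/4 AB, 1/4 AO, 1/4 BO, 1/4 OO.
Crossing each possibility with the father AB and summing P(type B): 1/4·1/4 + 1/4·1/4 + 1/4·1/2 + 1/4·1/2 = 3/8.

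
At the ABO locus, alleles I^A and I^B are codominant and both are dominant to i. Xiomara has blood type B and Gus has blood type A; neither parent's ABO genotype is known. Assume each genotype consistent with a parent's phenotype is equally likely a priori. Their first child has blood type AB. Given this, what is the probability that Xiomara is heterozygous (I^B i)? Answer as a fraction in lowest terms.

Possible genotypes: Xiomara ∈ {I^B I^B, I^B i}; Gus ∈ {I^A I^A, I^A i}.
Weight each parental genotype pair by prior × P(type-AB child):
  I^B I^B × I^A I^A: posterior weight 4/9.
  I^B I^B × I^A i: posterior weight 2/9.
  I^B i × I^A I^A: posterior weight 2/9.
  I^B i × I^A i: posterior weight 1/9.
Sum the posterior weight over pairs where Xiomara is I^B i: 1/3.

1/3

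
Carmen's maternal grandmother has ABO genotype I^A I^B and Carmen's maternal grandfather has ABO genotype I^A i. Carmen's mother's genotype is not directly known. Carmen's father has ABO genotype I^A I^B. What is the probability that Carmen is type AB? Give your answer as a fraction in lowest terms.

Carmen's mother's ABO genotype from I^A I^B × I^A i: 1/4 I^A I^A, 1/4 I^A I^B, 1/4 I^A i, 1/4 I^B i.
Crossing each possibility with the father I^A I^B and summing P(type AB): 1/4·1/2 + 1/4·1/2 + 1/4·1/4 + 1/4·1/4 = 3/8.

3/8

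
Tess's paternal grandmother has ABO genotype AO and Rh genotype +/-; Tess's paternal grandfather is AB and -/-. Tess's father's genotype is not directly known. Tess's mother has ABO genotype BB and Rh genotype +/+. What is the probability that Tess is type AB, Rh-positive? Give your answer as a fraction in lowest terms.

1/2

Tess's father's ABO genotype from AO × AB: 1/4 AA, 1/4 AB, 1/4 AO, 1/4 BO.
Crossing each possibility with the mother BB and summing P(type AB): 1/4·1 + 1/4·1/2 + 1/4·1/2 + 1/4·0 = 1/2.
Similarly for Rh via the father's Rh distribution: P(Rh+) = 1.
Independent loci: 1/2 × 1 = 1/2.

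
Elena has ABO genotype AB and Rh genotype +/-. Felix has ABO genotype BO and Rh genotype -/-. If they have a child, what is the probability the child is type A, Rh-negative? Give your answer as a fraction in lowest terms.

1/8

ABO cross AB × BO → offspring phenotypes: 1/4 A, 1/2 B, 1/4 AB.
Rh cross +/- × -/- → 1/2 Rh+, 1/2 Rh-.
Independent loci: P(type A, Rh-negative) = 1/4 × 1/2 = 1/8.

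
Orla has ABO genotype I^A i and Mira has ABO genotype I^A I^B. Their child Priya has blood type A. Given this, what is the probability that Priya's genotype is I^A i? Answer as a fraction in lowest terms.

Cross I^A i × I^A I^B → 1/4 I^A I^A, 1/4 I^A I^B, 1/4 I^A i, 1/4 I^B i.
Type-A genotypes among offspring: I^A I^A (1/4), I^A i (1/4); total 1/2.
P(I^A i | type A) = (1/4) / (1/2) = 1/2.

1/2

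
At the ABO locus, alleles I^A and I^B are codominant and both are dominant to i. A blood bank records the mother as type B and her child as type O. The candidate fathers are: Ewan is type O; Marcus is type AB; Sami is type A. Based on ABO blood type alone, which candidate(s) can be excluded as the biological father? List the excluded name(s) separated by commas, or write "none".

Marcus

A candidate is excluded only if no genotype consistent with his phenotype could produce a type O child with a type B mother.
Marcus (type AB): no genotype consistent with that phenotype can produce a type-O child with a type-B mother.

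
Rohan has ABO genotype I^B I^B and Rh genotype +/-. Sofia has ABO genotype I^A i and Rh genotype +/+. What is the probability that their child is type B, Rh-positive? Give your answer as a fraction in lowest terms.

1/2

ABO cross I^B I^B × I^A i → offspring phenotypes: 1/2 B, 1/2 AB.
Rh cross +/- × +/+ → 1 Rh+.
Independent loci: P(type B, Rh-positive) = 1/2 × 1 = 1/2.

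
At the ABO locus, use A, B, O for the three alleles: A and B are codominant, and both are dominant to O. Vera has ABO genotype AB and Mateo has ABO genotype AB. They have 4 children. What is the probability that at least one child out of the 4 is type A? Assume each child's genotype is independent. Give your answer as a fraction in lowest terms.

175/256

ABO cross AB × AB → 1/4 A, 1/4 B, 1/2 AB.
So P(type A) = 1/4 per child.
P(none) = (3/4)^4 = 81/256; P(at least one) = 1 − 81/256 = 175/256.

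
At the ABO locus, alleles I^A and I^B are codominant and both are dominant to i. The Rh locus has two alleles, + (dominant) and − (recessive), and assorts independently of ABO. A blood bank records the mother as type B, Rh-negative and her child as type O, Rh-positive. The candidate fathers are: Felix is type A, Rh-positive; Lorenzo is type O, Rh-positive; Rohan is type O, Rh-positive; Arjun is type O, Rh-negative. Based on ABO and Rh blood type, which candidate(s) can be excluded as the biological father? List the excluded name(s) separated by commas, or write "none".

Arjun

A candidate is excluded only if no genotype consistent with his phenotype could produce a type O, Rh-positive child with a type B, Rh-negative mother.
Arjun (type O, Rh-): no genotype consistent with that phenotype can produce a type-O Rh+ child with a type-B mother.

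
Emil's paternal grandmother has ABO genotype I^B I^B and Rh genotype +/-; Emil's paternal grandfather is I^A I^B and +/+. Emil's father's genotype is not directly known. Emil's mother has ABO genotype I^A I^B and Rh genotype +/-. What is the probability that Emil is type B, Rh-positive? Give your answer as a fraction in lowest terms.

Emil's father's ABO genotype from I^B I^B × I^A I^B: 1/2 I^A I^B, 1/2 I^B I^B.
Crossing each possibility with the mother I^A I^B and summing P(type B): 1/2·1/4 + 1/2·1/2 = 3/8.
Similarly for Rh via the father's Rh distribution: P(Rh+) = 7/8.
Independent loci: 3/8 × 7/8 = 21/64.

21/64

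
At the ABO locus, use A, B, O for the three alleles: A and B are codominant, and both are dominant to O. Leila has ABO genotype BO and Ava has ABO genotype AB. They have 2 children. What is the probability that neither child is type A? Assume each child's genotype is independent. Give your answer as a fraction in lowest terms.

9/16

ABO cross BO × AB → 1/4 A, 1/2 B, 1/4 AB.
So P(type A) = 1/4 per child.
P(not type A) = 3/4 for one child; (3/4)^2 = 9/16.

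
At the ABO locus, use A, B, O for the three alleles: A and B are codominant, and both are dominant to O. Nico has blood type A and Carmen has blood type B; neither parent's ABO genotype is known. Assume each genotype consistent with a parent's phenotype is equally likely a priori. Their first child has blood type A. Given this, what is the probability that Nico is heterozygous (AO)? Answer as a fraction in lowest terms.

1/3

Possible genotypes: Nico ∈ {AA, AO}; Carmen ∈ {BB, BO}.
Weight each parental genotype pair by prior × P(type-A child):
  AA × BO: posterior weight 2/3.
  AO × BO: posterior weight 1/3.
Sum the posterior weight over pairs where Nico is AO: 1/3.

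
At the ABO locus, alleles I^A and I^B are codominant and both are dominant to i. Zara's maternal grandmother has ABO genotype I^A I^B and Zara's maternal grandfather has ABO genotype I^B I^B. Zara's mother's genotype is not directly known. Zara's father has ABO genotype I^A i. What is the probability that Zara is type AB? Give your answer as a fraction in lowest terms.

Zara's mother's ABO genotype from I^A I^B × I^B I^B: 1/2 I^A I^B, 1/2 I^B I^B.
Crossing each possibility with the father I^A i and summing P(type AB): 1/2·1/4 + 1/2·1/2 = 3/8.

3/8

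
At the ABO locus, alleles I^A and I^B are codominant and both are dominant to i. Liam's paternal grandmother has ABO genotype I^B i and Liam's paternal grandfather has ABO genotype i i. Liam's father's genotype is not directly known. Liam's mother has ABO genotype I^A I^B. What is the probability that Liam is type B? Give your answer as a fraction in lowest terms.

Liam's father's ABO genotype from I^B i × i i: 1/2 I^B i, 1/2 i i.
Crossing each possibility with the mother I^A I^B and summing P(type B): 1/2·1/2 + 1/2·1/2 = 1/2.

1/2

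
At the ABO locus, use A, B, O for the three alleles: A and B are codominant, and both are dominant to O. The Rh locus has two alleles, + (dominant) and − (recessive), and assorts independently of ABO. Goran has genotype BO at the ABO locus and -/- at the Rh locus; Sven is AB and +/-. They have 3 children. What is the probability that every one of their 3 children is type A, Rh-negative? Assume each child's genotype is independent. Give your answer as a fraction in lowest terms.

ABO cross BO × AB → 1/4 A, 1/2 B, 1/4 AB.
Rh cross -/- × +/- → 1/2 Rh+, 1/2 Rh-; so P(type A, Rh-negative) = 1/4 × 1/2 = 1/8 per child.
All 3 independent: (1/8)^3 = 1/512.

1/512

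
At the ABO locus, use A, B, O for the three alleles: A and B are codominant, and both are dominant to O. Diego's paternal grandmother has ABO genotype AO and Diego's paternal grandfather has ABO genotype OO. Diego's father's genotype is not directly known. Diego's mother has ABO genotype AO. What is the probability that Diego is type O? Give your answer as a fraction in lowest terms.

3/8

Diego's father's ABO genotype from AO × OO: 1/2 AO, 1/2 OO.
Crossing each possibility with the mother AO and summing P(type O): 1/2·1/4 + 1/2·1/2 = 3/8.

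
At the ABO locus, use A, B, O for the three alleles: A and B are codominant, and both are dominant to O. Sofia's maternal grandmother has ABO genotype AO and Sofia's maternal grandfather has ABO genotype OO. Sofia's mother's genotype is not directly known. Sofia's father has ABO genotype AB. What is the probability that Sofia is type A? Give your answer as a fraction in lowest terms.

1/2

Sofia's mother's ABO genotype from AO × OO: 1/2 AO, 1/2 OO.
Crossing each possibility with the father AB and summing P(type A): 1/2·1/2 + 1/2·1/2 = 1/2.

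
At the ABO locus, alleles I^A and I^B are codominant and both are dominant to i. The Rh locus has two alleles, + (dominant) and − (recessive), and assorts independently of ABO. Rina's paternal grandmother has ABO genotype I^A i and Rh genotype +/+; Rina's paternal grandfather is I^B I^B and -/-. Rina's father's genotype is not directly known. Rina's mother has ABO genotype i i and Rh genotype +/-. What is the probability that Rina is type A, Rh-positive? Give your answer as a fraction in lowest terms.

Rina's father's ABO genotype from I^A i × I^B I^B: 1/2 I^A I^B, 1/2 I^B i.
Crossing each possibility with the mother i i and summing P(type A): 1/2·1/2 + 1/2·0 = 1/4.
Similarly for Rh via the father's Rh distribution: P(Rh+) = 3/4.
Independent loci: 1/4 × 3/4 = 3/16.

3/16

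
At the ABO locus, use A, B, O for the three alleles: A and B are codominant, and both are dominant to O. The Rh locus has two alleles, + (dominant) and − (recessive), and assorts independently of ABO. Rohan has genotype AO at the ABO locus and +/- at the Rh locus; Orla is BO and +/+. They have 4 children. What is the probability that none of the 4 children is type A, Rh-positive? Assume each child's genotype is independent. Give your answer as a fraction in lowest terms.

81/256

ABO cross AO × BO → 1/4 O, 1/4 A, 1/4 B, 1/4 AB.
Rh cross +/- × +/+ → 1 Rh+; so P(type A, Rh-positive) = 1/4 × 1 = 1/4 per child.
P(not type A, Rh-positive) = 3/4 for one child; (3/4)^4 = 81/256.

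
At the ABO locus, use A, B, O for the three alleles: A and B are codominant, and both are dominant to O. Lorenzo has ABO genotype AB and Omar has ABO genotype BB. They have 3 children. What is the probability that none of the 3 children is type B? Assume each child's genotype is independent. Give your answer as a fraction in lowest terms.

ABO cross AB × BB → 1/2 B, 1/2 AB.
So P(type B) = 1/2 per child.
P(not type B) = 1/2 for one child; (1/2)^3 = 1/8.

1/8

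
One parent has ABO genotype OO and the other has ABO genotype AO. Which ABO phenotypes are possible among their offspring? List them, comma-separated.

O, A

Gametes from OO × AO give offspring ABO genotypes AO, OO, i.e. phenotypes O, A.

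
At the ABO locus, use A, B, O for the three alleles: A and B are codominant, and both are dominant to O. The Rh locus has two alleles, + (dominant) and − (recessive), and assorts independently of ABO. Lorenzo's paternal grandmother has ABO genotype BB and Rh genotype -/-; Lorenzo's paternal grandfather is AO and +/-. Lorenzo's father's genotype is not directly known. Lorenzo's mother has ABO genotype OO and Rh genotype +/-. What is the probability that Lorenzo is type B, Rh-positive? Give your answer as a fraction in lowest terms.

Lorenzo's father's ABO genotype from BB × AO: 1/2 AB, 1/2 BO.
Crossing each possibility with the mother OO and summing P(type B): 1/2·1/2 + 1/2·1/2 = 1/2.
Similarly for Rh via the father's Rh distribution: P(Rh+) = 5/8.
Independent loci: 1/2 × 5/8 = 5/16.

5/16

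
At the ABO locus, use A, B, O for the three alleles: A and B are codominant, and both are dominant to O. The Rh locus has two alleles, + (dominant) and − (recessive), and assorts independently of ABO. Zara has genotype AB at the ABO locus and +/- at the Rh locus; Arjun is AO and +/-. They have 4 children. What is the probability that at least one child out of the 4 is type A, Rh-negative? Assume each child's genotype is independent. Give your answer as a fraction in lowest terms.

ABO cross AB × AO → 1/2 A, 1/4 B, 1/4 AB.
Rh cross +/- × +/- → 3/4 Rh+, 1/4 Rh-; so P(type A, Rh-negative) = 1/2 × 1/4 = 1/8 per child.
P(none) = (7/8)^4 = 2401/4096; P(at least one) = 1 − 2401/4096 = 1695/4096.

1695/4096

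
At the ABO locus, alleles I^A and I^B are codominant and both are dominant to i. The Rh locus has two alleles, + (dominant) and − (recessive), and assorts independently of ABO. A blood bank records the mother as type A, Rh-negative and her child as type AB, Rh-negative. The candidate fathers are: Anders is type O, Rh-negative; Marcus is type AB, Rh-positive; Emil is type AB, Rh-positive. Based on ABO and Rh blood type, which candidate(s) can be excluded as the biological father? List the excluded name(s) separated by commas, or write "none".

A candidate is excluded only if no genotype consistent with his phenotype could produce a type AB, Rh-negative child with a type A, Rh-negative mother.
Anders (type O, Rh-): no genotype consistent with that phenotype can produce a type-AB Rh- child with a type-A mother.

Anders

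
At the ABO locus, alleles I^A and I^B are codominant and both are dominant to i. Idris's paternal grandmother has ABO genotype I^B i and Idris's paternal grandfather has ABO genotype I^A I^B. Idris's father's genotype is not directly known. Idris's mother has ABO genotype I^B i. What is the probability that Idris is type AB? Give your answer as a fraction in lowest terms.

1/8

Idris's father's ABO genotype from I^B i × I^A I^B: 1/4 I^A I^B, 1/4 I^A i, 1/4 I^B I^B, 1/4 I^B i.
Crossing each possibility with the mother I^B i and summing P(type AB): 1/4·1/4 + 1/4·1/4 + 1/4·0 + 1/4·0 = 1/8.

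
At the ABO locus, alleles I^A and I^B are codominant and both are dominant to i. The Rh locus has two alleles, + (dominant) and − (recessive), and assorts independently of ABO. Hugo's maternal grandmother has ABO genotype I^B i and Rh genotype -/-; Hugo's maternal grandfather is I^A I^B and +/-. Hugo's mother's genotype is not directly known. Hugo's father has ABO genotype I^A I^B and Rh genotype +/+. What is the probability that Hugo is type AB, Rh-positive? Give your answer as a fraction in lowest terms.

3/8

Hugo's mother's ABO genotype from I^B i × I^A I^B: 1/4 I^A I^B, 1/4 I^A i, 1/4 I^B I^B, 1/4 I^B i.
Crossing each possibility with the father I^A I^B and summing P(type AB): 1/4·1/2 + 1/4·1/4 + 1/4·1/2 + 1/4·1/4 = 3/8.
Similarly for Rh via the mother's Rh distribution: P(Rh+) = 1.
Independent loci: 3/8 × 1 = 3/8.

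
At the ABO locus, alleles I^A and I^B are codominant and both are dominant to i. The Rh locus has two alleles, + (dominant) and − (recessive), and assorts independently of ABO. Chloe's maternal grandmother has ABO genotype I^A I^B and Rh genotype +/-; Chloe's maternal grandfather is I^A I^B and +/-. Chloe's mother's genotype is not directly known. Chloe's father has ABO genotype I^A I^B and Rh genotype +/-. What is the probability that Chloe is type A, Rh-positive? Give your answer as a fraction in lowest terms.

Chloe's mother's ABO genotype from I^A I^B × I^A I^B: 1/4 I^A I^A, 1/2 I^A I^B, 1/4 I^B I^B.
Crossing each possibility with the father I^A I^B and summing P(type A): 1/4·1/2 + 1/2·1/4 + 1/4·0 = 1/4.
Similarly for Rh via the mother's Rh distribution: P(Rh+) = 3/4.
Independent loci: 1/4 × 3/4 = 3/16.

3/16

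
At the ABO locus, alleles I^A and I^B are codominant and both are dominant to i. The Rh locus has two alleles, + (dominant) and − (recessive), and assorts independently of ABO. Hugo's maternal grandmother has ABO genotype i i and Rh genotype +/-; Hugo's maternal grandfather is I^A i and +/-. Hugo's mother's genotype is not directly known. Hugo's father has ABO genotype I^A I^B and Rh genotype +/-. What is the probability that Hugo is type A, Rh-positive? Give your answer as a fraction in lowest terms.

3/8

Hugo's mother's ABO genotype from i i × I^A i: 1/2 I^A i, 1/2 i i.
Crossing each possibility with the father I^A I^B and summing P(type A): 1/2·1/2 + 1/2·1/2 = 1/2.
Similarly for Rh via the mother's Rh distribution: P(Rh+) = 3/4.
Independent loci: 1/2 × 3/4 = 3/8.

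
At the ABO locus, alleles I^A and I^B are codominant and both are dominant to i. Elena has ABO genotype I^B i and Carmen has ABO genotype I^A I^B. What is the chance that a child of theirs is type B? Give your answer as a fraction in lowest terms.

1/2

ABO cross I^B i × I^A I^B → offspring phenotypes: 1/4 A, 1/2 B, 1/4 AB.
So P(type B) = 1/2.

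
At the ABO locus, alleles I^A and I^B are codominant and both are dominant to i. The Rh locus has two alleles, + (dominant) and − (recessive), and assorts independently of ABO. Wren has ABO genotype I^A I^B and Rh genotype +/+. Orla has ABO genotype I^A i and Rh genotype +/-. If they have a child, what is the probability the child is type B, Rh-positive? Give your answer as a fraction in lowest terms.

1/4

ABO cross I^A I^B × I^A i → offspring phenotypes: 1/2 A, 1/4 B, 1/4 AB.
Rh cross +/+ × +/- → 1 Rh+.
Independent loci: P(type B, Rh-positive) = 1/4 × 1 = 1/4.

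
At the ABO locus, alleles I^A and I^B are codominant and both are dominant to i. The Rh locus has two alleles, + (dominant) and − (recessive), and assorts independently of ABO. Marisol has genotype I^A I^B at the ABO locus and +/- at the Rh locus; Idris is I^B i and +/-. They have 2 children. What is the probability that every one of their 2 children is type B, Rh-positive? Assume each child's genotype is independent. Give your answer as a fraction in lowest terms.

ABO cross I^A I^B × I^B i → 1/4 A, 1/2 B, 1/4 AB.
Rh cross +/- × +/- → 3/4 Rh+, 1/4 Rh-; so P(type B, Rh-positive) = 1/2 × 3/4 = 3/8 per child.
All 2 independent: (3/8)^2 = 9/64.

9/64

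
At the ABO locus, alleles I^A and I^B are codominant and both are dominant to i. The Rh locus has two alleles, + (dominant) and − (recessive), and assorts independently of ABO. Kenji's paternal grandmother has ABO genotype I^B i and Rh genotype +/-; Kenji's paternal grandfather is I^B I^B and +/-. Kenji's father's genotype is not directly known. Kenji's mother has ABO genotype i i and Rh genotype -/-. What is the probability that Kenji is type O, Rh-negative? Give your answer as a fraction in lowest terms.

1/8

Kenji's father's ABO genotype from I^B i × I^B I^B: 1/2 I^B I^B, 1/2 I^B i.
Crossing each possibility with the mother i i and summing P(type O): 1/2·0 + 1/2·1/2 = 1/4.
Similarly for Rh via the father's Rh distribution: P(Rh-) = 1/2.
Independent loci: 1/4 × 1/2 = 1/8.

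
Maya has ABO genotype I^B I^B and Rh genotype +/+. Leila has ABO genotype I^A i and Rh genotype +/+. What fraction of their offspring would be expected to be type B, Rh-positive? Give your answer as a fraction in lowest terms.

ABO cross I^B I^B × I^A i → offspring phenotypes: 1/2 B, 1/2 AB.
Rh cross +/+ × +/+ → 1 Rh+.
Independent loci: P(type B, Rh-positive) = 1/2 × 1 = 1/2.

1/2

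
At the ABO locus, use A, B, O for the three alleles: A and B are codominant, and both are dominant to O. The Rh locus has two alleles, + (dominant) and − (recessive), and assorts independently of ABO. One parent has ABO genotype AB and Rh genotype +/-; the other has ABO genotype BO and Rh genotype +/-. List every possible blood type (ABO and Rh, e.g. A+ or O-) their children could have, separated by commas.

A+, A-, B+, B-, AB+, AB-

Gametes from AB × BO give offspring ABO genotypes AB, AO, BB, BO, i.e. phenotypes A, B, AB.
Rh cross +/- × +/- → phenotypes Rh+, Rh-.
Combining independently: A+, A-, B+, B-, AB+, AB-.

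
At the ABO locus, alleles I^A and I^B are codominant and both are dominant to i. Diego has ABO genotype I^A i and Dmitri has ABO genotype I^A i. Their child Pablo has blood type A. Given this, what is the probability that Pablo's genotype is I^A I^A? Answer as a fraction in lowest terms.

1/3

Cross I^A i × I^A i → 1/4 I^A I^A, 1/2 I^A i, 1/4 i i.
Type-A genotypes among offspring: I^A I^A (1/4), I^A i (1/2); total 3/4.
P(I^A I^A | type A) = (1/4) / (3/4) = 1/3.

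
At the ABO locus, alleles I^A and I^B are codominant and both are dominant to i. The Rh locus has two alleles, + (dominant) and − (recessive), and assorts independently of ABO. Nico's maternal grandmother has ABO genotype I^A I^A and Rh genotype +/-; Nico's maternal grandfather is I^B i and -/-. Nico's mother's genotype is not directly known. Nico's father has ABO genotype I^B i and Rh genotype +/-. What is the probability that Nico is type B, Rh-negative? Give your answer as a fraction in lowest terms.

9/64

Nico's mother's ABO genotype from I^A I^A × I^B i: 1/2 I^A I^B, 1/2 I^A i.
Crossing each possibility with the father I^B i and summing P(type B): 1/2·1/2 + 1/2·1/4 = 3/8.
Similarly for Rh via the mother's Rh distribution: P(Rh-) = 3/8.
Independent loci: 3/8 × 3/8 = 9/64.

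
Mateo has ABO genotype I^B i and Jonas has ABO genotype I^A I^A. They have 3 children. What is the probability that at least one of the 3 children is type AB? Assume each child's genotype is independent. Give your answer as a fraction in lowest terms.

ABO cross I^B i × I^A I^A → 1/2 A, 1/2 AB.
So P(type AB) = 1/2 per child.
P(none) = (1/2)^3 = 1/8; P(at least one) = 1 − 1/8 = 7/8.

7/8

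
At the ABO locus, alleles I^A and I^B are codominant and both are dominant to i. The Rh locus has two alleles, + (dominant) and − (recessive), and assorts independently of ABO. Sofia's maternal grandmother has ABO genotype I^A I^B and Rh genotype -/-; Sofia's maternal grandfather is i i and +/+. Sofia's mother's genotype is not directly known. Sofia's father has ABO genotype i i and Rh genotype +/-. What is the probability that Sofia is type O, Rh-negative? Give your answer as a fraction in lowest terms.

1/8

Sofia's mother's ABO genotype from I^A I^B × i i: 1/2 I^A i, 1/2 I^B i.
Crossing each possibility with the father i i and summing P(type O): 1/2·1/2 + 1/2·1/2 = 1/2.
Similarly for Rh via the mother's Rh distribution: P(Rh-) = 1/4.
Independent loci: 1/2 × 1/4 = 1/8.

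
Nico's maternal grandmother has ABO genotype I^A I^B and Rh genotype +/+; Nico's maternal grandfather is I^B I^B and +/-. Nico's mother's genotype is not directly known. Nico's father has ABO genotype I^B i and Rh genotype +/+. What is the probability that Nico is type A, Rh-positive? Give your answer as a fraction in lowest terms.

Nico's mother's ABO genotype from I^A I^B × I^B I^B: 1/2 I^A I^B, 1/2 I^B I^B.
Crossing each possibility with the father I^B i and summing P(type A): 1/2·1/4 + 1/2·0 = 1/8.
Similarly for Rh via the mother's Rh distribution: P(Rh+) = 1.
Independent loci: 1/8 × 1 = 1/8.

1/8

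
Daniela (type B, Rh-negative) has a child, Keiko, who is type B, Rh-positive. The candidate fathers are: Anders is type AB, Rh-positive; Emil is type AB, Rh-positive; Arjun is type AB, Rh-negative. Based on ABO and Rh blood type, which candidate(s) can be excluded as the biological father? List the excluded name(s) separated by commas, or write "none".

Arjun

A candidate is excluded only if no genotype consistent with his phenotype could produce a type B, Rh-positive child with a type B, Rh-negative mother.
Arjun (type AB, Rh-): no genotype consistent with that phenotype can produce a type-B Rh+ child with a type-B mother.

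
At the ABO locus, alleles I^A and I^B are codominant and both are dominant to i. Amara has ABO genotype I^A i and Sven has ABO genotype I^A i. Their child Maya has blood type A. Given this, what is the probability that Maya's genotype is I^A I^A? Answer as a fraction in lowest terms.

1/3

Cross I^A i × I^A i → 1/4 I^A I^A, 1/2 I^A i, 1/4 i i.
Type-A genotypes among offspring: I^A I^A (1/4), I^A i (1/2); total 3/4.
P(I^A I^A | type A) = (1/4) / (3/4) = 1/3.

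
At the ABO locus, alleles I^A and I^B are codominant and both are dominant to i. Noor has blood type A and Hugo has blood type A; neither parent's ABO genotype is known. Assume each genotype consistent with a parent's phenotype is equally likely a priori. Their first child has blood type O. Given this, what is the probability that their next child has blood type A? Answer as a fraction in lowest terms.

Possible genotypes: Noor ∈ {I^A I^A, I^A i}; Hugo ∈ {I^A I^A, I^A i}.
Weight each parental genotype pair by prior × P(type-O child):
  I^A i × I^A i: posterior weight 1; P(next child type A) = 3/4.
Weighted sum = 3/4.

3/4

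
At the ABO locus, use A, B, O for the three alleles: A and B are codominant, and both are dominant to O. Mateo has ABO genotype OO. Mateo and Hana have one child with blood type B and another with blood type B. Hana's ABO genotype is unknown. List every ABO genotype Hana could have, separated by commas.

AB, BB, BO

For each candidate genotype of Hana, check whether crossing it with OO can produce every observed child phenotype.
  AA → possible child types {A} ✗
  AB → possible child types {A, B} ✓
  AO → possible child types {O, A} ✗
  BB → possible child types {B} ✓
  BO → possible child types {O, B} ✓
  OO → possible child types {O} ✗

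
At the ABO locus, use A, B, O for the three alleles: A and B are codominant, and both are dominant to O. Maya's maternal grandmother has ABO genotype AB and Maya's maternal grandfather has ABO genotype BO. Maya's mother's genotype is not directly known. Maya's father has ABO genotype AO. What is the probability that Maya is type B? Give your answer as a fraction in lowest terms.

Maya's mother's ABO genotype from AB × BO: 1/4 AB, 1/4 AO, 1/4 BB, 1/4 BO.
Crossing each possibility with the father AO and summing P(type B): 1/4·1/4 + 1/4·0 + 1/4·1/2 + 1/4·1/4 = 1/4.

1/4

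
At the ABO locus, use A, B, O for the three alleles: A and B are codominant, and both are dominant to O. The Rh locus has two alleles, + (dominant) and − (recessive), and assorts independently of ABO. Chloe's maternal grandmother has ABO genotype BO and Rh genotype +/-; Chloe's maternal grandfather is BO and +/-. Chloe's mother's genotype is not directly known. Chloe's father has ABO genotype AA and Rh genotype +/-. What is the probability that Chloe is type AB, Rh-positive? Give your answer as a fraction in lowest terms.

3/8

Chloe's mother's ABO genotype from BO × BO: 1/4 BB, 1/2 BO, 1/4 OO.
Crossing each possibility with the father AA and summing P(type AB): 1/4·1 + 1/2·1/2 + 1/4·0 = 1/2.
Similarly for Rh via the mother's Rh distribution: P(Rh+) = 3/4.
Independent loci: 1/2 × 3/4 = 3/8.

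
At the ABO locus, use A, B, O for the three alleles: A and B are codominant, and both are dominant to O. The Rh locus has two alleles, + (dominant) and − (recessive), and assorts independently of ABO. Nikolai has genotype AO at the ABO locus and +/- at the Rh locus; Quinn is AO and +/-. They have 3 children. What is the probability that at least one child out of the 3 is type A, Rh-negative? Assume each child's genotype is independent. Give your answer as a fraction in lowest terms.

ABO cross AO × AO → 1/4 O, 3/4 A.
Rh cross +/- × +/- → 3/4 Rh+, 1/4 Rh-; so P(type A, Rh-negative) = 3/4 × 1/4 = 3/16 per child.
P(none) = (13/16)^3 = 2197/4096; P(at least one) = 1 − 2197/4096 = 1899/4096.

1899/4096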